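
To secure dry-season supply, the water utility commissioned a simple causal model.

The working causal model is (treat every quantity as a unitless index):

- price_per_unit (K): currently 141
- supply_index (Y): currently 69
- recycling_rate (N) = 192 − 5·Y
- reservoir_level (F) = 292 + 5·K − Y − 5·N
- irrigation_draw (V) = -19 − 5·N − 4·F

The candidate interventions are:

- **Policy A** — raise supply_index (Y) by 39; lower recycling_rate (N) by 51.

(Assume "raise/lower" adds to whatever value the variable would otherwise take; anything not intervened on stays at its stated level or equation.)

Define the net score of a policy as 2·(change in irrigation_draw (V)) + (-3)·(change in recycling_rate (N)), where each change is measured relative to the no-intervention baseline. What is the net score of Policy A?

-6330

Baseline:
  K = 141
  Y = 69
  N = 192 − 5·69 = -153
  F = 292 + 5·141 − 69 − 5·(-153) = 1693
  V = -19 − 5·(-153) − 4·1693 = -6026
Policy A (Y + 39, N − 51):
  K = 141
  Y = 69 + 39 = 108
  N = 192 − 5·108 (−51 from intervention) = -399
  F = 292 + 5·141 − 108 − 5·(-399) = 2884
  V = -19 − 5·(-399) − 4·2884 = -9560
ΔV = -9560 − (-6026) = -3534; ΔN = -399 − (-153) = -246
Score = 2·(-3534) + (-3)·(-246) = -6330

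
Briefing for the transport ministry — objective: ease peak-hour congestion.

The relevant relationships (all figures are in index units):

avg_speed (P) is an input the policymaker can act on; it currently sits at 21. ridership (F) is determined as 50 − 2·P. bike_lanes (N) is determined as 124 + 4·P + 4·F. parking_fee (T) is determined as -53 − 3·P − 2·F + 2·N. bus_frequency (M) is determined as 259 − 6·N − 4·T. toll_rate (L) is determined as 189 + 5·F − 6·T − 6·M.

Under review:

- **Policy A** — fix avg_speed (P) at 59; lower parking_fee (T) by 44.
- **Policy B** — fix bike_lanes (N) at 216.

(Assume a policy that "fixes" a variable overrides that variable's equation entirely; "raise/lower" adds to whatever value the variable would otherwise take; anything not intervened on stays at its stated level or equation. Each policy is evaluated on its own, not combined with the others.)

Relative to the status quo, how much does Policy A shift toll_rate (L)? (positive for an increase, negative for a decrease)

Baseline:
  P = 21
  F = 50 − 2·21 = 8
  N = 124 + 4·21 + 4·8 = 240
  T = -53 − 3·21 − 2·8 + 2·240 = 348
  M = 259 − 6·240 − 4·348 = -2573
  L = 189 + 5·8 − 6·348 − 6·(-2573) = 13579
Policy A (P := 59, T − 44):
  P = 59
  F = 50 − 2·59 = -68
  N = 124 + 4·59 + 4·(-68) = 88
  T = -53 − 3·59 − 2·(-68) + 2·88 (−44 from intervention) = 38
  M = 259 − 6·88 − 4·38 = -421
  L = 189 + 5·(-68) − 6·38 − 6·(-421) = 2147
Change in L: 2147 − 13579 = -11432

-11432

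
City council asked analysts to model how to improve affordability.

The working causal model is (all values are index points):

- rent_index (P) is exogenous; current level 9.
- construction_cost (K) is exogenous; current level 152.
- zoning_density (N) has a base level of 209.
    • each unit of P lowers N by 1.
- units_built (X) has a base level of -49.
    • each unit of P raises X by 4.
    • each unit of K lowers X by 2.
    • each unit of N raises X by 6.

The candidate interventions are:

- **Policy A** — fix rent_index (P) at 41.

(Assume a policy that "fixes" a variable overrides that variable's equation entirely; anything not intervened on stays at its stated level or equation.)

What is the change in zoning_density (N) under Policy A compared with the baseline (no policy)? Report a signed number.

-32

Baseline:
  P = 9
  N = 209 − 9 = 200
Policy A (P := 41):
  P = 41
  N = 209 − 41 = 168
Change in N: 168 − 200 = -32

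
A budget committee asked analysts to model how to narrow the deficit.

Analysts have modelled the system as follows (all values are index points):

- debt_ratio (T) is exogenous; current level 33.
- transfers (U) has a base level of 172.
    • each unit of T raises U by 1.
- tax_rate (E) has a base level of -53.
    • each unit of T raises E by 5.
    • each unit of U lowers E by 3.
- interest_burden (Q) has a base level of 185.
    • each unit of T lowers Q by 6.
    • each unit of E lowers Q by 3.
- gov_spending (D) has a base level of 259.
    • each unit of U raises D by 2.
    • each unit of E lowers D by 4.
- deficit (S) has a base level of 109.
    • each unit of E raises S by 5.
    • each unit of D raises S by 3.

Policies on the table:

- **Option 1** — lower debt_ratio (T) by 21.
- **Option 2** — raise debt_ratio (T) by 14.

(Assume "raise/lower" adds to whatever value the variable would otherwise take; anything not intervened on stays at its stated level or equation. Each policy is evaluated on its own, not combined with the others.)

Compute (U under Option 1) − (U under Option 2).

-35

Option 1 (T − 21):
  T = 33 − 21 = 12
  U = 172 + 12 = 184
Option 2 (T + 14):
  T = 33 + 14 = 47
  U = 172 + 47 = 219
U: 184 − 219 = -35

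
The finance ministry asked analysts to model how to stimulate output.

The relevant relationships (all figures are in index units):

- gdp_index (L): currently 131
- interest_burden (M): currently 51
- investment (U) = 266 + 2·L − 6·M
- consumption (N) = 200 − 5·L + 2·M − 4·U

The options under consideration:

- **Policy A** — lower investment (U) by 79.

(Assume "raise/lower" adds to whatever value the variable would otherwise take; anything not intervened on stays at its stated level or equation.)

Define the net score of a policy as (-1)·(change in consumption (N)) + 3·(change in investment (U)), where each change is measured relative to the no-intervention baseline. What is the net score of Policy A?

-553

Baseline:
  L = 131
  M = 51
  U = 266 + 2·131 − 6·51 = 222
  N = 200 − 5·131 + 2·51 − 4·222 = -1241
Policy A (U − 79):
  L = 131
  M = 51
  U = 266 + 2·131 − 6·51 (−79 from intervention) = 143
  N = 200 − 5·131 + 2·51 − 4·143 = -925
ΔN = -925 − (-1241) = 316; ΔU = 143 − 222 = -79
Score = (-1)·316 + 3·(-79) = -553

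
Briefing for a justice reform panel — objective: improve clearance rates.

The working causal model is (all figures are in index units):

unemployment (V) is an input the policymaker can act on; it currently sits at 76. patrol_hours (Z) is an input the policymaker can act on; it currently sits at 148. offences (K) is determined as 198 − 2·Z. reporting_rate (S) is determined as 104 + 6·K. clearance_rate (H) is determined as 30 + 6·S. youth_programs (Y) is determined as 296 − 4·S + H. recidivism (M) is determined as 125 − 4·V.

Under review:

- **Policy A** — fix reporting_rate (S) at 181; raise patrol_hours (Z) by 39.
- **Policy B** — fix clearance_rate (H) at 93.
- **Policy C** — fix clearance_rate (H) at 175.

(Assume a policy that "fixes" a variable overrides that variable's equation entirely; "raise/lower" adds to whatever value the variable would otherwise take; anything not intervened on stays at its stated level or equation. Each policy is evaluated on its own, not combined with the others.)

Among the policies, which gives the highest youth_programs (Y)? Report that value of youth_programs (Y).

Policy A (S := 181, Z + 39):
  Z = 148 + 39 = 187
  K = 198 − 2·187 = -176
  S = 181
  H = 30 + 6·181 = 1116
  Y = 296 − 4·181 + 1116 = 688
Policy B (H := 93):
  Z = 148
  K = 198 − 2·148 = -98
  S = 104 + 6·(-98) = -484
  H = 93
  Y = 296 − 4·(-484) + 93 = 2325
Policy C (H := 175):
  Z = 148
  K = 198 − 2·148 = -98
  S = 104 + 6·(-98) = -484
  H = 175
  Y = 296 − 4·(-484) + 175 = 2407
Comparing — Policy A: Y=688, Policy B: Y=2325, Policy C: Y=2407. Highest is 2407 (Policy C).

2407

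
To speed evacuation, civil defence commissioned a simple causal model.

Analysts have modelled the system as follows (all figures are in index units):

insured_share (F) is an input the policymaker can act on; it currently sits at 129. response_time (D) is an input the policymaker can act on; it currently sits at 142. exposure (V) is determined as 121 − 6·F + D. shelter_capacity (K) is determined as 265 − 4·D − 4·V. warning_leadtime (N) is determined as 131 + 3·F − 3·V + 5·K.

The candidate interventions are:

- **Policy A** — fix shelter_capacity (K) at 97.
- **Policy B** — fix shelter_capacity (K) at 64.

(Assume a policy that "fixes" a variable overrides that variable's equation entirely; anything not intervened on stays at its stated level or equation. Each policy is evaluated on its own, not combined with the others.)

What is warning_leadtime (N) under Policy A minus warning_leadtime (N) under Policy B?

165

Policy A (K := 97):
  F = 129
  D = 142
  V = 121 − 6·129 + 142 = -511
  K = 97
  N = 131 + 3·129 − 3·(-511) + 5·97 = 2536
Policy B (K := 64):
  F = 129
  D = 142
  V = 121 − 6·129 + 142 = -511
  K = 64
  N = 131 + 3·129 − 3·(-511) + 5·64 = 2371
N: 2536 − 2371 = 165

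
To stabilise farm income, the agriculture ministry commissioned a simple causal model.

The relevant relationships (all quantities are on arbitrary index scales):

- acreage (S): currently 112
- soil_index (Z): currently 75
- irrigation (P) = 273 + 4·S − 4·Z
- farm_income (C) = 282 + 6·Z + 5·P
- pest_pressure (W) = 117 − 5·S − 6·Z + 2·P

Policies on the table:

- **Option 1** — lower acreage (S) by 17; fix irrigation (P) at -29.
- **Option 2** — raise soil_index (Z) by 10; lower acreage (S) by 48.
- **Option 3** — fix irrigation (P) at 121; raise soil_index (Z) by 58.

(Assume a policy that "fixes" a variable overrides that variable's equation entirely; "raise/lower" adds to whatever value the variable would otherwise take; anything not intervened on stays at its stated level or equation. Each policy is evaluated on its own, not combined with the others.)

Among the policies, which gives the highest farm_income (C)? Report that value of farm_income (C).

1737

Option 1 (S − 17, P := -29):
  S = 112 − 17 = 95
  Z = 75
  P = -29
  C = 282 + 6·75 + 5·(-29) = 587
Option 2 (Z + 10, S − 48):
  S = 112 − 48 = 64
  Z = 75 + 10 = 85
  P = 273 + 4·64 − 4·85 = 189
  C = 282 + 6·85 + 5·189 = 1737
Option 3 (P := 121, Z + 58):
  S = 112
  Z = 75 + 58 = 133
  P = 121
  C = 282 + 6·133 + 5·121 = 1685
Comparing — Option 1: C=587, Option 2: C=1737, Option 3: C=1685. Highest is 1737 (Option 2).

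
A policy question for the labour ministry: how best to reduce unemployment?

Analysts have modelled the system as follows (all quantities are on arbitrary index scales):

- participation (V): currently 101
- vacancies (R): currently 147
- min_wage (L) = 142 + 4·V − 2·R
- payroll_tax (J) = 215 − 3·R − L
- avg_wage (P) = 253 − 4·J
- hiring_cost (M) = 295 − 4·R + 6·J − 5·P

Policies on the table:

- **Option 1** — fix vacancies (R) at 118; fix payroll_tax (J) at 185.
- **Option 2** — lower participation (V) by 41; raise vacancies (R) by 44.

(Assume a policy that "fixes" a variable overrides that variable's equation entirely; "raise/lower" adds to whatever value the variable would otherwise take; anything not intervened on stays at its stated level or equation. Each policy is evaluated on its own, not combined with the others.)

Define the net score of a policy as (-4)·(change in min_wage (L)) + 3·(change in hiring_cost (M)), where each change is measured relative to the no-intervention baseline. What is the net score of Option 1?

51830

Baseline:
  V = 101
  R = 147
  L = 142 + 4·101 − 2·147 = 252
  J = 215 − 3·147 − 252 = -478
  P = 253 − 4·(-478) = 2165
  M = 295 − 4·147 + 6·(-478) − 5·2165 = -13986
Option 1 (R := 118, J := 185):
  V = 101
  R = 118
  L = 142 + 4·101 − 2·118 = 310
  J = 185
  P = 253 − 4·185 = -487
  M = 295 − 4·118 + 6·185 − 5·(-487) = 3368
ΔL = 310 − 252 = 58; ΔM = 3368 − (-13986) = 17354
Score = (-4)·58 + 3·17354 = 51830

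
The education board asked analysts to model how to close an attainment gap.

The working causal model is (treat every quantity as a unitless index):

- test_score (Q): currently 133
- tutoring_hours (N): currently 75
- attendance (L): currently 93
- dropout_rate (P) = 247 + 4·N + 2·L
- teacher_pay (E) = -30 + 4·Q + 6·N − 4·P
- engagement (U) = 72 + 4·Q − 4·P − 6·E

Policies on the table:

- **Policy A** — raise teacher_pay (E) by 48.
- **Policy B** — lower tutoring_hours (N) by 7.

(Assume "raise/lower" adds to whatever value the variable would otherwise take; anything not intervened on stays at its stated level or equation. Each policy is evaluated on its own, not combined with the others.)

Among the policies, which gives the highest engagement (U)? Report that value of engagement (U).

Policy A (E + 48):
  Q = 133
  N = 75
  L = 93
  P = 247 + 4·75 + 2·93 = 733
  E = -30 + 4·133 + 6·75 − 4·733 (+48 from intervention) = -1932
  U = 72 + 4·133 − 4·733 − 6·(-1932) = 9264
Policy B (N − 7):
  Q = 133
  N = 75 − 7 = 68
  L = 93
  P = 247 + 4·68 + 2·93 = 705
  E = -30 + 4·133 + 6·68 − 4·705 = -1910
  U = 72 + 4·133 − 4·705 − 6·(-1910) = 9244
Comparing — Policy A: U=9264, Policy B: U=9244. Highest is 9264 (Policy A).

9264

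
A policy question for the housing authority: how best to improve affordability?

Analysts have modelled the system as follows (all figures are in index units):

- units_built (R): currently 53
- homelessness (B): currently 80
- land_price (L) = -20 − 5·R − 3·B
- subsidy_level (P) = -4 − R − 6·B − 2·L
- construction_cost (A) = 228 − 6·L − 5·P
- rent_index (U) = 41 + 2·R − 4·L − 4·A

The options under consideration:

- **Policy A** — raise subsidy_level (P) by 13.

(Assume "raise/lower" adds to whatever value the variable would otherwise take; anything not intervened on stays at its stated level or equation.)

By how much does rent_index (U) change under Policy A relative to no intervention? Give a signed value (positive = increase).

260

Baseline:
  R = 53
  B = 80
  L = -20 − 5·53 − 3·80 = -525
  P = -4 − 53 − 6·80 − 2·(-525) = 513
  A = 228 − 6·(-525) − 5·513 = 813
  U = 41 + 2·53 − 4·(-525) − 4·813 = -1005
Policy A (P + 13):
  R = 53
  B = 80
  L = -20 − 5·53 − 3·80 = -525
  P = -4 − 53 − 6·80 − 2·(-525) (+13 from intervention) = 526
  A = 228 − 6·(-525) − 5·526 = 748
  U = 41 + 2·53 − 4·(-525) − 4·748 = -745
Change in U: -745 − (-1005) = 260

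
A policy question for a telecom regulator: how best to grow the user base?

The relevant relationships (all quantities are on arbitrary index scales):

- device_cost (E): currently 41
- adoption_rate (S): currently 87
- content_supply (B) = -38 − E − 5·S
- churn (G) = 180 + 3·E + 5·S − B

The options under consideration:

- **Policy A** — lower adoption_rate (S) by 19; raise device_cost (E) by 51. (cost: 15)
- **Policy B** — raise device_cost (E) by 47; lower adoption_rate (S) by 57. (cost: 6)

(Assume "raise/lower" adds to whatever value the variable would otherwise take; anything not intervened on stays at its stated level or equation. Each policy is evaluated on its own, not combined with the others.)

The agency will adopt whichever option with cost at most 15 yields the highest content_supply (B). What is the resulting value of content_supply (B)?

Policy A (S − 19, E + 51):
  E = 41 + 51 = 92
  S = 87 − 19 = 68
  B = -38 − 92 − 5·68 = -470
Policy B (E + 47, S − 57):
  E = 41 + 47 = 88
  S = 87 − 57 = 30
  B = -38 − 88 − 5·30 = -276
Comparing — Policy A: B=-470, Policy B: B=-276. Highest is -276 (Policy B).

-276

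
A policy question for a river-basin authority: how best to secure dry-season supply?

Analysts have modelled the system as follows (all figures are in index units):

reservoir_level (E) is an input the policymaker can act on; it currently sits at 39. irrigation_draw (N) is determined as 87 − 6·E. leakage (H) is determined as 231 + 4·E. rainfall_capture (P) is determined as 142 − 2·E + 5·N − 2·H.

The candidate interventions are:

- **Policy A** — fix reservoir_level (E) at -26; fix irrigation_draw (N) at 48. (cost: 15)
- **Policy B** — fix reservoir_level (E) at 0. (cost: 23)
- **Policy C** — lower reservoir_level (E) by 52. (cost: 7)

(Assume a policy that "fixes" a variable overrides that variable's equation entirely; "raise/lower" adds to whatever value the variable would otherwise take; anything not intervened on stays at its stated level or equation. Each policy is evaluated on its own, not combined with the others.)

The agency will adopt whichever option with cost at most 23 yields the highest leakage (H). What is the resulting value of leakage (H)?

Policy A (E := -26, N := 48):
  E = -26
  H = 231 + 4·(-26) = 127
Policy B (E := 0):
  E = 0
  H = 231 + 4·0 = 231
Policy C (E − 52):
  E = 39 − 52 = -13
  H = 231 + 4·(-13) = 179
Comparing — Policy A: H=127, Policy B: H=231, Policy C: H=179. Highest is 231 (Policy B).

231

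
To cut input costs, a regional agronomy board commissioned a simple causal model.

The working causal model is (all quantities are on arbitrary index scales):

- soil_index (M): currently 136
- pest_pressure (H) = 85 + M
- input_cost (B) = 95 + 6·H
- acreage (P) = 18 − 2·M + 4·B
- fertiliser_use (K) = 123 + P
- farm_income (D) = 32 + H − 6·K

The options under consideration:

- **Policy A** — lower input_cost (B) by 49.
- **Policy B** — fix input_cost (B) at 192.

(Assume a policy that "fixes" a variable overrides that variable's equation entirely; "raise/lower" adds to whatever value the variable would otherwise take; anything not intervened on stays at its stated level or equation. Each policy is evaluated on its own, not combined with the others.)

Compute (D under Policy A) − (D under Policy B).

-28320

Policy A (B − 49):
  M = 136
  H = 85 + 136 = 221
  B = 95 + 6·221 (−49 from intervention) = 1372
  P = 18 − 2·136 + 4·1372 = 5234
  K = 123 + 5234 = 5357
  D = 32 + 221 − 6·5357 = -31889
Policy B (B := 192):
  M = 136
  H = 85 + 136 = 221
  B = 192
  P = 18 − 2·136 + 4·192 = 514
  K = 123 + 514 = 637
  D = 32 + 221 − 6·637 = -3569
D: -31889 − (-3569) = -28320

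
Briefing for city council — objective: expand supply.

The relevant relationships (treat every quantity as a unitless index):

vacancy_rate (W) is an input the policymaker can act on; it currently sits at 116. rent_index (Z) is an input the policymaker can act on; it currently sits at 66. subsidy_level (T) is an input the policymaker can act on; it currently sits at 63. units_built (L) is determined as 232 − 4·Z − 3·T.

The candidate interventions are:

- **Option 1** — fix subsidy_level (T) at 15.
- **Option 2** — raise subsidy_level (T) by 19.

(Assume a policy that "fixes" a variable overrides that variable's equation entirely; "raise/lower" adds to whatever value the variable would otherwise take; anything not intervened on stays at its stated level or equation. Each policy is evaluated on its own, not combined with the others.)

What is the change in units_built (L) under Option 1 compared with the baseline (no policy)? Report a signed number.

144

Baseline:
  Z = 66
  T = 63
  L = 232 − 4·66 − 3·63 = -221
Option 1 (T := 15):
  Z = 66
  T = 15
  L = 232 − 4·66 − 3·15 = -77
Change in L: -77 − (-221) = 144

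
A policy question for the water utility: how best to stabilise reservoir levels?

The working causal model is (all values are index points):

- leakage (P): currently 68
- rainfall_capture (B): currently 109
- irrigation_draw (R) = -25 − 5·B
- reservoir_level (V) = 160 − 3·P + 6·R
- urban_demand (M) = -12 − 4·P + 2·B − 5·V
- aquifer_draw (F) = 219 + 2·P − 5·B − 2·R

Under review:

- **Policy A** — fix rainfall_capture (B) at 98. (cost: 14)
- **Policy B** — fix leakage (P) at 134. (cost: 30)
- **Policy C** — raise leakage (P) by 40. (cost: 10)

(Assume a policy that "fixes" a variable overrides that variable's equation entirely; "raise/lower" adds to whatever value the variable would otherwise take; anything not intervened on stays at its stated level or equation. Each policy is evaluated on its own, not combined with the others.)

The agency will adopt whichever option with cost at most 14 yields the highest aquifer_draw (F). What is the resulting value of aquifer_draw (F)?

Policy A (B := 98):
  P = 68
  B = 98
  R = -25 − 5·98 = -515
  F = 219 + 2·68 − 5·98 − 2·(-515) = 895
Policy C (P + 40):
  P = 68 + 40 = 108
  B = 109
  R = -25 − 5·109 = -570
  F = 219 + 2·108 − 5·109 − 2·(-570) = 1030
Comparing — Policy A: F=895, Policy C: F=1030. Highest is 1030 (Policy C).

1030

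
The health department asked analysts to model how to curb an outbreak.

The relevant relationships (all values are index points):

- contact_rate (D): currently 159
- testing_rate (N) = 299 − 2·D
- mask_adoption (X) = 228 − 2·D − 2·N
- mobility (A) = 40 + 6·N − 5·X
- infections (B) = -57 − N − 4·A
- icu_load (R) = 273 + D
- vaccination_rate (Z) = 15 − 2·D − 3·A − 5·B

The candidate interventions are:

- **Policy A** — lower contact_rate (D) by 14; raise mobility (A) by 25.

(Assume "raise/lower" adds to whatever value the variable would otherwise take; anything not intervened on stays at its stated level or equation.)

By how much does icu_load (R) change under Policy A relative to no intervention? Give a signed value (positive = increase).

Baseline:
  D = 159
  R = 273 + 159 = 432
Policy A (D − 14, A + 25):
  D = 159 − 14 = 145
  R = 273 + 145 = 418
Change in R: 418 − 432 = -14

-14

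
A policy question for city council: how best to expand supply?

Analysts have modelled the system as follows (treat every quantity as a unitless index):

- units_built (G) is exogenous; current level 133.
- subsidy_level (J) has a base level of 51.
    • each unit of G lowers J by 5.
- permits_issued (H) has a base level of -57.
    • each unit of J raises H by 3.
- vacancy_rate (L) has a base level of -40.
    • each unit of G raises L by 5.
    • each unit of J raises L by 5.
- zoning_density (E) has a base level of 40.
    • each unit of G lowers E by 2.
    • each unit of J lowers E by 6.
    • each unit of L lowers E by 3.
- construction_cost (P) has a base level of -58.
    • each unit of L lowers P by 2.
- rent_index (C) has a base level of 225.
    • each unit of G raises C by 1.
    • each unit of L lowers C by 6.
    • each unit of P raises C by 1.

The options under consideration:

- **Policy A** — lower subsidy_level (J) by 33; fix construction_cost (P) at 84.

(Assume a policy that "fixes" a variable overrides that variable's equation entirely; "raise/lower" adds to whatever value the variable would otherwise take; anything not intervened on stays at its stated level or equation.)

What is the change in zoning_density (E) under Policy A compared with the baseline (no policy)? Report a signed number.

Baseline:
  G = 133
  J = 51 − 5·133 = -614
  L = -40 + 5·133 + 5·(-614) = -2445
  E = 40 − 2·133 − 6·(-614) − 3·(-2445) = 10793
Policy A (J − 33, P := 84):
  G = 133
  J = 51 − 5·133 (−33 from intervention) = -647
  L = -40 + 5·133 + 5·(-647) = -2610
  E = 40 − 2·133 − 6·(-647) − 3·(-2610) = 11486
Change in E: 11486 − 10793 = 693

693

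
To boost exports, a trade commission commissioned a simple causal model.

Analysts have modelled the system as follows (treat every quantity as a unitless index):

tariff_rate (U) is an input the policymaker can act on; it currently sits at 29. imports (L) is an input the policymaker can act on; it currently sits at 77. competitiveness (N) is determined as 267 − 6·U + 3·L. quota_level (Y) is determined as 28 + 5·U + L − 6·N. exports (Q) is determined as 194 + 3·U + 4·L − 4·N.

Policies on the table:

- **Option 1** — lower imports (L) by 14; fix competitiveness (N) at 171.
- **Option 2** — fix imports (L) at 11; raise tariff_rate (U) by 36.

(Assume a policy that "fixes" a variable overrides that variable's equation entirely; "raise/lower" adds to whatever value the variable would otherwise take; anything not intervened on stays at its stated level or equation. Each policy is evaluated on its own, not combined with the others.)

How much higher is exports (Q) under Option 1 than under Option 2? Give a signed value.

Option 1 (L − 14, N := 171):
  U = 29
  L = 77 − 14 = 63
  N = 171
  Q = 194 + 3·29 + 4·63 − 4·171 = -151
Option 2 (L := 11, U + 36):
  U = 29 + 36 = 65
  L = 11
  N = 267 − 6·65 + 3·11 = -90
  Q = 194 + 3·65 + 4·11 − 4·(-90) = 793
Q: -151 − 793 = -944

-944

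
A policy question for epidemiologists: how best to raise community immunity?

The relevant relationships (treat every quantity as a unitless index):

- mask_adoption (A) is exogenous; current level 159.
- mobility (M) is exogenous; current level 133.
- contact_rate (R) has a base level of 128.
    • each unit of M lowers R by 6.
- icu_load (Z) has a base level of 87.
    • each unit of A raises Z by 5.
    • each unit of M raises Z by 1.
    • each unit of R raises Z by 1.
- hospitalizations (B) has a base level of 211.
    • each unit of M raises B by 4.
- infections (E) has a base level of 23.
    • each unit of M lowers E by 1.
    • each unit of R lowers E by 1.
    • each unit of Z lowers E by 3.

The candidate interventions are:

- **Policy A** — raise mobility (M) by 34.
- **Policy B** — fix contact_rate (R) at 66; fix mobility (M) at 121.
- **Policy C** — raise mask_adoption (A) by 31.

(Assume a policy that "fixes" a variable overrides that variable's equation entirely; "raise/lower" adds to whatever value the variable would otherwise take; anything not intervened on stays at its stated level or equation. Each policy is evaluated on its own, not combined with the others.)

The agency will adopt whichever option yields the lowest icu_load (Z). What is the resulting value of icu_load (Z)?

Policy A (M + 34):
  A = 159
  M = 133 + 34 = 167
  R = 128 − 6·167 = -874
  Z = 87 + 5·159 + 167 + (-874) = 175
Policy B (R := 66, M := 121):
  A = 159
  M = 121
  R = 66
  Z = 87 + 5·159 + 121 + 66 = 1069
Policy C (A + 31):
  A = 159 + 31 = 190
  M = 133
  R = 128 − 6·133 = -670
  Z = 87 + 5·190 + 133 + (-670) = 500
Comparing — Policy A: Z=175, Policy B: Z=1069, Policy C: Z=500. Lowest is 175 (Policy A).

175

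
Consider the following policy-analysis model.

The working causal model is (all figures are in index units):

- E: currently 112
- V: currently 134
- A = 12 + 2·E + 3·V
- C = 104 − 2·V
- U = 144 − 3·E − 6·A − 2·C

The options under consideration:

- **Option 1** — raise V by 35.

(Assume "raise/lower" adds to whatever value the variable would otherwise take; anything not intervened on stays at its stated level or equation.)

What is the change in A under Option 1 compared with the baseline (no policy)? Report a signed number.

105

Baseline:
  E = 112
  V = 134
  A = 12 + 2·112 + 3·134 = 638
Option 1 (V + 35):
  E = 112
  V = 134 + 35 = 169
  A = 12 + 2·112 + 3·169 = 743
Change in A: 743 − 638 = 105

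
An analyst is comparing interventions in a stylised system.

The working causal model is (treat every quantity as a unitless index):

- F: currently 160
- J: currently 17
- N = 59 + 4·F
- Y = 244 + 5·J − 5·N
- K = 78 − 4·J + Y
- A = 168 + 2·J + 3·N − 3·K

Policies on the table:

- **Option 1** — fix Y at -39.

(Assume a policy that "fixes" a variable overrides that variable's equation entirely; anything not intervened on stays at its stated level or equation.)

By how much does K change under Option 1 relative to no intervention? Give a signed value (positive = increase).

Baseline:
  F = 160
  J = 17
  N = 59 + 4·160 = 699
  Y = 244 + 5·17 − 5·699 = -3166
  K = 78 − 4·17 + (-3166) = -3156
Option 1 (Y := -39):
  F = 160
  J = 17
  N = 59 + 4·160 = 699
  Y = -39
  K = 78 − 4·17 + (-39) = -29
Change in K: -29 − (-3156) = 3127

3127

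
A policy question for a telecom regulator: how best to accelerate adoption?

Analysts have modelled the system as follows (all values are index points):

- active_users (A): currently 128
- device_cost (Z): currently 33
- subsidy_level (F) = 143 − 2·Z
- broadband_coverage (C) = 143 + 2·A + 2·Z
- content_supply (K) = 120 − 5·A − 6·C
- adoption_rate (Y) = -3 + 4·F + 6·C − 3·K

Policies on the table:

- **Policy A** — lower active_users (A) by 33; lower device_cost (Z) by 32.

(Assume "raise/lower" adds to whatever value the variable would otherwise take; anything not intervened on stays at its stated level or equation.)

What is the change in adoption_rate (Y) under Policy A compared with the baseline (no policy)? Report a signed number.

-3359

Baseline:
  A = 128
  Z = 33
  F = 143 − 2·33 = 77
  C = 143 + 2·128 + 2·33 = 465
  K = 120 − 5·128 − 6·465 = -3310
  Y = -3 + 4·77 + 6·465 − 3·(-3310) = 13025
Policy A (A − 33, Z − 32):
  A = 128 − 33 = 95
  Z = 33 − 32 = 1
  F = 143 − 2·1 = 141
  C = 143 + 2·95 + 2·1 = 335
  K = 120 − 5·95 − 6·335 = -2365
  Y = -3 + 4·141 + 6·335 − 3·(-2365) = 9666
Change in Y: 9666 − 13025 = -3359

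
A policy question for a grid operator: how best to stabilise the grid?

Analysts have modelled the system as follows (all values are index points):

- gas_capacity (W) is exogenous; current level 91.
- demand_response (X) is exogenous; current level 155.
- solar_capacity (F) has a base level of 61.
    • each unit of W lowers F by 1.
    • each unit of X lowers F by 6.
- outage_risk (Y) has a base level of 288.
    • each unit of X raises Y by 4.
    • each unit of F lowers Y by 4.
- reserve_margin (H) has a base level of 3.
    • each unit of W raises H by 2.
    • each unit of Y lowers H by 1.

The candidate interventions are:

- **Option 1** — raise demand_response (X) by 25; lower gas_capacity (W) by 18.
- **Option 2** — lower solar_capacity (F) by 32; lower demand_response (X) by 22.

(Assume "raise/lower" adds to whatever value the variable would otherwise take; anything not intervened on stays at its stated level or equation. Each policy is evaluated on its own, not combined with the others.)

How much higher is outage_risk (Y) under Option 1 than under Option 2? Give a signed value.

1116

Option 1 (X + 25, W − 18):
  W = 91 − 18 = 73
  X = 155 + 25 = 180
  F = 61 − 73 − 6·180 = -1092
  Y = 288 + 4·180 − 4·(-1092) = 5376
Option 2 (F − 32, X − 22):
  W = 91
  X = 155 − 22 = 133
  F = 61 − 91 − 6·133 (−32 from intervention) = -860
  Y = 288 + 4·133 − 4·(-860) = 4260
Y: 5376 − 4260 = 1116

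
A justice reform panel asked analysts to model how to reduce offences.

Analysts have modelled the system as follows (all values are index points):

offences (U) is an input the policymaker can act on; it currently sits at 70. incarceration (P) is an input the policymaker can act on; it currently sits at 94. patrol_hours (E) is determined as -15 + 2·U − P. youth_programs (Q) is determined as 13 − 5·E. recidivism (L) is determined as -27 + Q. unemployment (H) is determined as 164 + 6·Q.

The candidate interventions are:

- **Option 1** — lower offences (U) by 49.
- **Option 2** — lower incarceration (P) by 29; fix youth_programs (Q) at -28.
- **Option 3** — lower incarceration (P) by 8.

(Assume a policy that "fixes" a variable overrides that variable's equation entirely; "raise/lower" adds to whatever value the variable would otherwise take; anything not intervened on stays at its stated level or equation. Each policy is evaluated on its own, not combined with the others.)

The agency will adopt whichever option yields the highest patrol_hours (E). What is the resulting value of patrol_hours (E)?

Option 1 (U − 49):
  U = 70 − 49 = 21
  P = 94
  E = -15 + 2·21 − 94 = -67
Option 2 (P − 29, Q := -28):
  U = 70
  P = 94 − 29 = 65
  E = -15 + 2·70 − 65 = 60
Option 3 (P − 8):
  U = 70
  P = 94 − 8 = 86
  E = -15 + 2·70 − 86 = 39
Comparing — Option 1: E=-67, Option 2: E=60, Option 3: E=39. Highest is 60 (Option 2).

60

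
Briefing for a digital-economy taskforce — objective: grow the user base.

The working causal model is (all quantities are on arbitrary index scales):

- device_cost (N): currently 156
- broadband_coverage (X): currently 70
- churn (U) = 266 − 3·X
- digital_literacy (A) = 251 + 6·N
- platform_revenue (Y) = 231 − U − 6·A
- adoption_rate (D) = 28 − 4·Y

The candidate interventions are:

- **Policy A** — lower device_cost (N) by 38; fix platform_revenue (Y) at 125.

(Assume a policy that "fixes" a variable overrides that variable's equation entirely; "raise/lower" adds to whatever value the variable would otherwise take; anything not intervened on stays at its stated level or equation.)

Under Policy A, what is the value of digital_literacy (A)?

959

Policy A (N − 38, Y := 125):
  N = 156 − 38 = 118
  A = 251 + 6·118 = 959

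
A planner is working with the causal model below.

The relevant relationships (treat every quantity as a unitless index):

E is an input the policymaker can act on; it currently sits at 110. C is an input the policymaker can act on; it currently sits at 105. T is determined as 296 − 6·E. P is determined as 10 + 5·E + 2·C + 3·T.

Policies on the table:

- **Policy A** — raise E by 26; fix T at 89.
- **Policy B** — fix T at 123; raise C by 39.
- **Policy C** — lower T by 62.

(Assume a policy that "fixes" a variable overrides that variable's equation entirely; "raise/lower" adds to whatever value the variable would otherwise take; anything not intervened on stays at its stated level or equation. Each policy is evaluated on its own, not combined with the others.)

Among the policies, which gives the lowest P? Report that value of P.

-508

Policy A (E + 26, T := 89):
  E = 110 + 26 = 136
  C = 105
  T = 89
  P = 10 + 5·136 + 2·105 + 3·89 = 1167
Policy B (T := 123, C + 39):
  E = 110
  C = 105 + 39 = 144
  T = 123
  P = 10 + 5·110 + 2·144 + 3·123 = 1217
Policy C (T − 62):
  E = 110
  C = 105
  T = 296 − 6·110 (−62 from intervention) = -426
  P = 10 + 5·110 + 2·105 + 3·(-426) = -508
Comparing — Policy A: P=1167, Policy B: P=1217, Policy C: P=-508. Lowest is -508 (Policy C).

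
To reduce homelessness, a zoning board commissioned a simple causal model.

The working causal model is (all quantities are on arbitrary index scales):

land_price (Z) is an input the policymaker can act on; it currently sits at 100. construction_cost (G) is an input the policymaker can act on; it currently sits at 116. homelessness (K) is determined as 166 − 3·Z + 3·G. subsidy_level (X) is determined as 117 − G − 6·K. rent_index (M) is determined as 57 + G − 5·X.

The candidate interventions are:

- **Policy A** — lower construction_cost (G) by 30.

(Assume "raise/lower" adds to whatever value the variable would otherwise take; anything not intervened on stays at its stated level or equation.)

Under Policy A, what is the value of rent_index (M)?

Policy A (G − 30):
  Z = 100
  G = 116 − 30 = 86
  K = 166 − 3·100 + 3·86 = 124
  X = 117 − 86 − 6·124 = -713
  M = 57 + 86 − 5·(-713) = 3708

3708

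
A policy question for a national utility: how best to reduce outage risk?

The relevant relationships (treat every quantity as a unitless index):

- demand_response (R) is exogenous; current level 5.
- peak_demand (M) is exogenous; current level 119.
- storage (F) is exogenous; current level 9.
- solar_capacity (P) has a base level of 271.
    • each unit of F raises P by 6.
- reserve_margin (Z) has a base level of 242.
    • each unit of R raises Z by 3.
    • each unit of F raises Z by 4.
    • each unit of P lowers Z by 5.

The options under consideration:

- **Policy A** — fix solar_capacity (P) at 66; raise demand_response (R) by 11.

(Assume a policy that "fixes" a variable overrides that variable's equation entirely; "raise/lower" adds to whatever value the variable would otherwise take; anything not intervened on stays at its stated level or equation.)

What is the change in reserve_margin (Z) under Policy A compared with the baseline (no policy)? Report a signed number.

Baseline:
  R = 5
  F = 9
  P = 271 + 6·9 = 325
  Z = 242 + 3·5 + 4·9 − 5·325 = -1332
Policy A (P := 66, R + 11):
  R = 5 + 11 = 16
  F = 9
  P = 66
  Z = 242 + 3·16 + 4·9 − 5·66 = -4
Change in Z: -4 − (-1332) = 1328

1328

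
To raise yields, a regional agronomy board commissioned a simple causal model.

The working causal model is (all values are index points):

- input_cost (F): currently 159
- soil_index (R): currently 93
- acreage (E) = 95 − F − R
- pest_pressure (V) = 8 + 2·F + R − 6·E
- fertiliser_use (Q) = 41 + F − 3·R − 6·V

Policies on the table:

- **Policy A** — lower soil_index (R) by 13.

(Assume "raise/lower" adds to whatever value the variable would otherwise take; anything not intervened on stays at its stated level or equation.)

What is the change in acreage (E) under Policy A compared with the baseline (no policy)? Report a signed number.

13

Baseline:
  F = 159
  R = 93
  E = 95 − 159 − 93 = -157
Policy A (R − 13):
  F = 159
  R = 93 − 13 = 80
  E = 95 − 159 − 80 = -144
Change in E: -144 − (-157) = 13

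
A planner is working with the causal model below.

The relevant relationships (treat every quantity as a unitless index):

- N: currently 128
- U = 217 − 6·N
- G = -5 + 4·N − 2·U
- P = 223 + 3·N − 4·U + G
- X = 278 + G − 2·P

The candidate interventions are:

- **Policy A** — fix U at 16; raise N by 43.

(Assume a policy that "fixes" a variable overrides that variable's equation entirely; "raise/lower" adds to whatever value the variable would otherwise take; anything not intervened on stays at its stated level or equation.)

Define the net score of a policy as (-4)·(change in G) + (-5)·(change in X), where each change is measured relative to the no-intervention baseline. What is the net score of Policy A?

-22352

Baseline:
  N = 128
  U = 217 − 6·128 = -551
  G = -5 + 4·128 − 2·(-551) = 1609
  P = 223 + 3·128 − 4·(-551) + 1609 = 4420
  X = 278 + 1609 − 2·4420 = -6953
Policy A (U := 16, N + 43):
  N = 128 + 43 = 171
  U = 16
  G = -5 + 4·171 − 2·16 = 647
  P = 223 + 3·171 − 4·16 + 647 = 1319
  X = 278 + 647 − 2·1319 = -1713
ΔG = 647 − 1609 = -962; ΔX = -1713 − (-6953) = 5240
Score = (-4)·(-962) + (-5)·5240 = -22352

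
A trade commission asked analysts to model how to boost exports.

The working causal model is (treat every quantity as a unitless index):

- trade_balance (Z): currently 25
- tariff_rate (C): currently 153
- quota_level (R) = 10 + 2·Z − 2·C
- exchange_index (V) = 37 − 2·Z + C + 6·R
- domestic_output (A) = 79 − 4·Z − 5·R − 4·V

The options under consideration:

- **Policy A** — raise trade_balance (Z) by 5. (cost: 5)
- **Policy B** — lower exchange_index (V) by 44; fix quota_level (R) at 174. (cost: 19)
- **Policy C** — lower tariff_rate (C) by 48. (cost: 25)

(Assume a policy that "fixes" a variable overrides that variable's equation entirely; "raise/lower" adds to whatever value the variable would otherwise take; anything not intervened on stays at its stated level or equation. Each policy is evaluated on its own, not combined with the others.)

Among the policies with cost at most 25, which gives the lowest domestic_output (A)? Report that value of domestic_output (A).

Policy A (Z + 5):
  Z = 25 + 5 = 30
  C = 153
  R = 10 + 2·30 − 2·153 = -236
  V = 37 − 2·30 + 153 + 6·(-236) = -1286
  A = 79 − 4·30 − 5·(-236) − 4·(-1286) = 6283
Policy B (V − 44, R := 174):
  Z = 25
  C = 153
  R = 174
  V = 37 − 2·25 + 153 + 6·174 (−44 from intervention) = 1140
  A = 79 − 4·25 − 5·174 − 4·1140 = -5451
Policy C (C − 48):
  Z = 25
  C = 153 − 48 = 105
  R = 10 + 2·25 − 2·105 = -150
  V = 37 − 2·25 + 105 + 6·(-150) = -808
  A = 79 − 4·25 − 5·(-150) − 4·(-808) = 3961
Comparing — Policy A: A=6283, Policy B: A=-5451, Policy C: A=3961. Lowest is -5451 (Policy B).

-5451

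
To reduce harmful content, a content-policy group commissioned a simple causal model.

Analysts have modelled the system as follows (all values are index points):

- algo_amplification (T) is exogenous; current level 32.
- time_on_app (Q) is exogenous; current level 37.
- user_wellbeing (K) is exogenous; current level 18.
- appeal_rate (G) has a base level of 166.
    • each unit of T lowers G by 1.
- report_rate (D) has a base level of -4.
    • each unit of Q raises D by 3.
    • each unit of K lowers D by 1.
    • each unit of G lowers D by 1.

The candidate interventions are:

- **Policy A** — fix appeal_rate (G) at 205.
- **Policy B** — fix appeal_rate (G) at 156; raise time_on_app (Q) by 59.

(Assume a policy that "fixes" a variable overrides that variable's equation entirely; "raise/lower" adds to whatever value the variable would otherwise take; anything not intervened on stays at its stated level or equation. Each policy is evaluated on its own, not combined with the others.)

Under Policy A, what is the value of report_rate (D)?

Policy A (G := 205):
  T = 32
  Q = 37
  K = 18
  G = 205
  D = -4 + 3·37 − 18 − 205 = -116

-116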